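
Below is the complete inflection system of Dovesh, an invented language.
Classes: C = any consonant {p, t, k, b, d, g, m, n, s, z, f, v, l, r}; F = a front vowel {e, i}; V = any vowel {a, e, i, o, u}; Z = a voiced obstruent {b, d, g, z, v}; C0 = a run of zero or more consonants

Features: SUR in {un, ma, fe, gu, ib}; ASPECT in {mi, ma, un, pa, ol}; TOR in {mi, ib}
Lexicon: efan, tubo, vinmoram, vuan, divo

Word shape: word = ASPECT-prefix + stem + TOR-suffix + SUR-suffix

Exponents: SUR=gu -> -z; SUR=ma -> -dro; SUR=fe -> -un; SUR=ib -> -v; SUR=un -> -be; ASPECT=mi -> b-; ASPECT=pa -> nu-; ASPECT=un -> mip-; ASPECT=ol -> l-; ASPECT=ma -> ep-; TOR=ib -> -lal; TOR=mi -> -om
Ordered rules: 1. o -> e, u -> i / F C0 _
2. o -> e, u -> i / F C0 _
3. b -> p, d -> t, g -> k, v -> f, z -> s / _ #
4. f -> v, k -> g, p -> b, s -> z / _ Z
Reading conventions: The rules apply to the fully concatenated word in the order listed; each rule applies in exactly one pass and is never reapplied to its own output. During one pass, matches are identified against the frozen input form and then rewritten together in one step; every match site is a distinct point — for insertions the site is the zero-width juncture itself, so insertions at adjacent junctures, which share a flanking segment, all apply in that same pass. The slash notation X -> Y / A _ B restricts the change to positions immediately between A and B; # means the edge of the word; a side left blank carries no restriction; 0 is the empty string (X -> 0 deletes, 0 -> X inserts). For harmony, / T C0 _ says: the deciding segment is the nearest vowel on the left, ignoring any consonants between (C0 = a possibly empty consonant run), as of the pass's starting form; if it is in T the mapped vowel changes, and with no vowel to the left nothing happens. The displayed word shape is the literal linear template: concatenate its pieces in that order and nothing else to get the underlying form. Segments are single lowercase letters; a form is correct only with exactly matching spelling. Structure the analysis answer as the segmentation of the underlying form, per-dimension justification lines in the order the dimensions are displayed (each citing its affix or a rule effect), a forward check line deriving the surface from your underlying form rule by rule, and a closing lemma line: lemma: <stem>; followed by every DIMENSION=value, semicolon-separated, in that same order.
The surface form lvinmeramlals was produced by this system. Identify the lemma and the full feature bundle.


underlying: l-vinmoram-lal-z
SUR=gu - signalled by the affix -z
ASPECT=ol - signalled by the affix l-
TOR=ib - signalled by the affix -lal
check: lvinmoramlalz -> lvinmeramlalz -> lvinmeramlalz -> lvinmeramlals -> lvinmeramlals
lemma: vinmoram; SUR=gu; ASPECT=ol; TOR=ib


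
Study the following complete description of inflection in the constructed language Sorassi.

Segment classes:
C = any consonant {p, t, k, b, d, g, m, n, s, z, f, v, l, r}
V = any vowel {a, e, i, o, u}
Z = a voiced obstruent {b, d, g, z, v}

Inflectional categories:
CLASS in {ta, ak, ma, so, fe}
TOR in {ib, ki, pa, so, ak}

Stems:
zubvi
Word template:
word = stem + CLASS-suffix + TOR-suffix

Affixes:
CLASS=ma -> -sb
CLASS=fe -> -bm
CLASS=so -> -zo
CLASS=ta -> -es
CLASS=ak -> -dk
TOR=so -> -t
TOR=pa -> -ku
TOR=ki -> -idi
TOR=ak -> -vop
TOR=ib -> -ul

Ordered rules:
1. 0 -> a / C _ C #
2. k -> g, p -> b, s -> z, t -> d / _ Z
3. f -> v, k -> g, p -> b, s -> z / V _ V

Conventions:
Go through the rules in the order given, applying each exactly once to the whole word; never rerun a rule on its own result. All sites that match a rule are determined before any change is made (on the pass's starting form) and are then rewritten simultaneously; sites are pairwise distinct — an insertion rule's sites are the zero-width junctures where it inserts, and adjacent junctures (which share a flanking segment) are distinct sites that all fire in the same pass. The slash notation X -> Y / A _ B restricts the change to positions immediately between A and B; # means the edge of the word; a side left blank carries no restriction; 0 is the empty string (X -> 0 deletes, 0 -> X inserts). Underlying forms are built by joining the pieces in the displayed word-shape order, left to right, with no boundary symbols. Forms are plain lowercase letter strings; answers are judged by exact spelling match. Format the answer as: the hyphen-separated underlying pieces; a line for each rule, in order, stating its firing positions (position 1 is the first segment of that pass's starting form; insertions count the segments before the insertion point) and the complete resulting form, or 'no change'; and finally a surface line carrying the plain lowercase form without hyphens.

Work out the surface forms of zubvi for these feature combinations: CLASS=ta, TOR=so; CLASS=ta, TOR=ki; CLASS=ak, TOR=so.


cell CLASS=ta, TOR=so:
underlying: zubvi-es-t
1. 0 -> a / C _ C #: inserts after position(s) 7: zubviesat
2. k -> g, p -> b, s -> z, t -> d / _ Z: no change
3. f -> v, k -> g, p -> b, s -> z / V _ V: fires at position(s) 7: zubviezat
surface: zubviezat

cell CLASS=ta, TOR=ki:
underlying: zubvi-es-idi
1. 0 -> a / C _ C #: no change
2. k -> g, p -> b, s -> z, t -> d / _ Z: no change
3. f -> v, k -> g, p -> b, s -> z / V _ V: fires at position(s) 7: zubviezidi
surface: zubviezidi

cell CLASS=ak, TOR=so:
underlying: zubvi-dk-t
1. 0 -> a / C _ C #: inserts after position(s) 7: zubvidkat
2. k -> g, p -> b, s -> z, t -> d / _ Z: no change
3. f -> v, k -> g, p -> b, s -> z / V _ V: no change
surface: zubvidkat


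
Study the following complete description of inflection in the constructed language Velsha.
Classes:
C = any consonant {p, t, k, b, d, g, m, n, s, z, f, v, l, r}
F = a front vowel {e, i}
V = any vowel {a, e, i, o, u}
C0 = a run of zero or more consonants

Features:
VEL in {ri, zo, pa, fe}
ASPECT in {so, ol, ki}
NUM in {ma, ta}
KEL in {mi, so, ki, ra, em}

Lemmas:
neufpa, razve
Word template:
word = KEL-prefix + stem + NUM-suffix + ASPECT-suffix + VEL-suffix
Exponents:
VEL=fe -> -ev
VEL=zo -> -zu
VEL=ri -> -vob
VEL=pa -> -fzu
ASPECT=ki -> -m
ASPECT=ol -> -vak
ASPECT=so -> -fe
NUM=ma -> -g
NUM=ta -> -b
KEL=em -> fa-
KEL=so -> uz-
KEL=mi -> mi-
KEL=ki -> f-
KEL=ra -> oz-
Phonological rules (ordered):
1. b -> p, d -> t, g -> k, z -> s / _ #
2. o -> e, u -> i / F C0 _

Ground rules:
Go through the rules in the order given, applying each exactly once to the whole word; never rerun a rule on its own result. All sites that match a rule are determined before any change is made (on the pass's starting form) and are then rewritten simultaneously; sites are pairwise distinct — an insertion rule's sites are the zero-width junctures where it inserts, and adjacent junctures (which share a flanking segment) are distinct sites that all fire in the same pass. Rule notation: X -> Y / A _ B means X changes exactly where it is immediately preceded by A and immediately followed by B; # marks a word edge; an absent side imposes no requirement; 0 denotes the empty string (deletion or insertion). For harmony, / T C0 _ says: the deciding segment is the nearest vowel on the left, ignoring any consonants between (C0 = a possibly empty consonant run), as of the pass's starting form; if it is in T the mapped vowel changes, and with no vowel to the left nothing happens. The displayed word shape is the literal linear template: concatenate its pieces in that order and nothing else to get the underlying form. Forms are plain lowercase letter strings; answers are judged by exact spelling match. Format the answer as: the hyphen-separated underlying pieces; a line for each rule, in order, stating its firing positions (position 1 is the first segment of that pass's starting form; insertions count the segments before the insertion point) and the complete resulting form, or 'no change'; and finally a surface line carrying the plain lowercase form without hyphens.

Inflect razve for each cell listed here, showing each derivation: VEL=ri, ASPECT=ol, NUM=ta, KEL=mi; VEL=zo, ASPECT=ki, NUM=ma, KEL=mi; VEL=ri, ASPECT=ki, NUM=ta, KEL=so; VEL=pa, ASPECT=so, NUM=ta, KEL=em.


cell VEL=ri, ASPECT=ol, NUM=ta, KEL=mi:
underlying: mi-razve-b-vak-vob
1. b -> p, d -> t, g -> k, z -> s / _ #: fires at position(s) 14: mirazvebvakvop
2. o -> e, u -> i / F C0 _: no change
surface: mirazvebvakvop

cell VEL=zo, ASPECT=ki, NUM=ma, KEL=mi:
underlying: mi-razve-g-m-zu
1. b -> p, d -> t, g -> k, z -> s / _ #: no change
2. o -> e, u -> i / F C0 _: fires at position(s) 11: mirazvegmzi
surface: mirazvegmzi

cell VEL=ri, ASPECT=ki, NUM=ta, KEL=so:
underlying: uz-razve-b-m-vob
1. b -> p, d -> t, g -> k, z -> s / _ #: fires at position(s) 12: uzrazvebmvop
2. o -> e, u -> i / F C0 _: fires at position(s) 11: uzrazvebmvep
surface: uzrazvebmvep

cell VEL=pa, ASPECT=so, NUM=ta, KEL=em:
underlying: fa-razve-b-fe-fzu
1. b -> p, d -> t, g -> k, z -> s / _ #: no change
2. o -> e, u -> i / F C0 _: fires at position(s) 13: farazvebfefzi
surface: farazvebfefzi


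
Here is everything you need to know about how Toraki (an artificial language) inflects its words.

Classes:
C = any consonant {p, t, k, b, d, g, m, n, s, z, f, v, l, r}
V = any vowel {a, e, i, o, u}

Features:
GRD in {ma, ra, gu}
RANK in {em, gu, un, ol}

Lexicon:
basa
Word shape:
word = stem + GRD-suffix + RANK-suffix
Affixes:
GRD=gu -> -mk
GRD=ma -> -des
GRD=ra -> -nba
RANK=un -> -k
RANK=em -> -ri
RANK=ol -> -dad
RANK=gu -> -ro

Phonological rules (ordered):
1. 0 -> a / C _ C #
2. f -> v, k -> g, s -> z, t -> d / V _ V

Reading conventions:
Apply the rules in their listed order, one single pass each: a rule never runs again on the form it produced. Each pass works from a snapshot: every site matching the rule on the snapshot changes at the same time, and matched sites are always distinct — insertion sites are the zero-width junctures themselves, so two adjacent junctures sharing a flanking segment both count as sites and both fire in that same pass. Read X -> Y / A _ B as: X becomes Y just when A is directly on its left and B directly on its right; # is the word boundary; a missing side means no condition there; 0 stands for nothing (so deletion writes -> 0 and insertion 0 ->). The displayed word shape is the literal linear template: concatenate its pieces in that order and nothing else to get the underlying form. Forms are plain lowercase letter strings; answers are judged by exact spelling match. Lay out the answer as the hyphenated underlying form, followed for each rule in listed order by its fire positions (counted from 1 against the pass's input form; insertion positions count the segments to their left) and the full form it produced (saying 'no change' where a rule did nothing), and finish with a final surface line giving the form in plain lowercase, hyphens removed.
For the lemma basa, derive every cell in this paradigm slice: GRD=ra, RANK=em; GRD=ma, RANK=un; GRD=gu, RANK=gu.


cell GRD=ra, RANK=em:
underlying: basa-nba-ri
1. 0 -> a / C _ C #: no change
2. f -> v, k -> g, s -> z, t -> d / V _ V: fires at position(s) 3: bazanbari
surface: bazanbari

cell GRD=ma, RANK=un:
underlying: basa-des-k
1. 0 -> a / C _ C #: inserts after position(s) 7: basadesak
2. f -> v, k -> g, s -> z, t -> d / V _ V: fires at position(s) 3, 7: bazadezak
surface: bazadezak

cell GRD=gu, RANK=gu:
underlying: basa-mk-ro
1. 0 -> a / C _ C #: no change
2. f -> v, k -> g, s -> z, t -> d / V _ V: fires at position(s) 3: bazamkro
surface: bazamkro


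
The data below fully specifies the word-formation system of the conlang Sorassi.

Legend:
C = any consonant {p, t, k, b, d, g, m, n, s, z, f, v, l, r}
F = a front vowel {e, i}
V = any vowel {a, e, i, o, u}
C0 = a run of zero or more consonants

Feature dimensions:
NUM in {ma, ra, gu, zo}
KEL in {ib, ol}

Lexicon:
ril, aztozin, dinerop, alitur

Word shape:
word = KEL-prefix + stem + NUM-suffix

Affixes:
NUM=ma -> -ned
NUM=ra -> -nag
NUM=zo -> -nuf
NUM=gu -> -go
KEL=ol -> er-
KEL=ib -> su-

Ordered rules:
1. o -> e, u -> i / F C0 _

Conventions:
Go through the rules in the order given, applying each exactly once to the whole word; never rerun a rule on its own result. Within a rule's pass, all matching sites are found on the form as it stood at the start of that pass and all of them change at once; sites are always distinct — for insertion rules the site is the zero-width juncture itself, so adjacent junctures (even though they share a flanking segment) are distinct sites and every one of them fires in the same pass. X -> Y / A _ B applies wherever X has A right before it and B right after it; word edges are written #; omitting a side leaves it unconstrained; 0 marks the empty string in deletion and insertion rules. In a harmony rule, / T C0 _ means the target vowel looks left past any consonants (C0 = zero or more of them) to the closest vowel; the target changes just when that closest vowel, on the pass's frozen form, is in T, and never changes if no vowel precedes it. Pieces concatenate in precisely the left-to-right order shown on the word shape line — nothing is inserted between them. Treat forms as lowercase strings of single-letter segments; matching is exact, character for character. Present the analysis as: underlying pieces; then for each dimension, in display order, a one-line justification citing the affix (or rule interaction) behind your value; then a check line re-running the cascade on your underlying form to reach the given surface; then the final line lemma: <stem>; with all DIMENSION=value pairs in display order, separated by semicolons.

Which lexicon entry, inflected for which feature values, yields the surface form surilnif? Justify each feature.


underlying: su-ril-nuf
NUM=zo - signalled by the affix -nuf
KEL=ib - signalled by the affix su-
check: surilnuf -> surilnif
lemma: ril; NUM=zo; KEL=ib


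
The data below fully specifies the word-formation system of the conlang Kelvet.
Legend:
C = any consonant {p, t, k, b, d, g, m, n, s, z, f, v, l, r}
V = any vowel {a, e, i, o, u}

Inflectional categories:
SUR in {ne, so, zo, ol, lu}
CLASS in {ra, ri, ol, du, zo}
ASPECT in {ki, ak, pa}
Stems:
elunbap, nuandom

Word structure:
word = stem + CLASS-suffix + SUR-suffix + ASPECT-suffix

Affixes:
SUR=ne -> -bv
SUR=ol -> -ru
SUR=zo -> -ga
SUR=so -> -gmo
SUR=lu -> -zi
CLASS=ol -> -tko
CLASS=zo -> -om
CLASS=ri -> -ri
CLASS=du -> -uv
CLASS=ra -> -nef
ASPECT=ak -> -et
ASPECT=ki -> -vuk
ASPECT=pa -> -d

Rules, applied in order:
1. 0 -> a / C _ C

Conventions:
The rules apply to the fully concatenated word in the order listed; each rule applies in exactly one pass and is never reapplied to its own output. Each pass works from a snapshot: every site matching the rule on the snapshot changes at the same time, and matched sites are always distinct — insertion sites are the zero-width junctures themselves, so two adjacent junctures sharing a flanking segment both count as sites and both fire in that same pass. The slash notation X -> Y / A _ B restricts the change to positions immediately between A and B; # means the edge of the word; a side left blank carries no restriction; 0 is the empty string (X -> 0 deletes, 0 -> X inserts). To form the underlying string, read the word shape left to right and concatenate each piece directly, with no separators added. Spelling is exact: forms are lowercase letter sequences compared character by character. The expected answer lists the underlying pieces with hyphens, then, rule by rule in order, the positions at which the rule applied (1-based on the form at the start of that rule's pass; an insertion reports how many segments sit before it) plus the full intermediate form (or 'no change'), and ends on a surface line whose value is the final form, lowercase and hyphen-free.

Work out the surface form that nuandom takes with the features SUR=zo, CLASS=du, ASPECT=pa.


underlying: nuandom-uv-ga-d
1. 0 -> a / C _ C: inserts after position(s) 4, 9: nuanadomuvagad
surface: nuanadomuvagad


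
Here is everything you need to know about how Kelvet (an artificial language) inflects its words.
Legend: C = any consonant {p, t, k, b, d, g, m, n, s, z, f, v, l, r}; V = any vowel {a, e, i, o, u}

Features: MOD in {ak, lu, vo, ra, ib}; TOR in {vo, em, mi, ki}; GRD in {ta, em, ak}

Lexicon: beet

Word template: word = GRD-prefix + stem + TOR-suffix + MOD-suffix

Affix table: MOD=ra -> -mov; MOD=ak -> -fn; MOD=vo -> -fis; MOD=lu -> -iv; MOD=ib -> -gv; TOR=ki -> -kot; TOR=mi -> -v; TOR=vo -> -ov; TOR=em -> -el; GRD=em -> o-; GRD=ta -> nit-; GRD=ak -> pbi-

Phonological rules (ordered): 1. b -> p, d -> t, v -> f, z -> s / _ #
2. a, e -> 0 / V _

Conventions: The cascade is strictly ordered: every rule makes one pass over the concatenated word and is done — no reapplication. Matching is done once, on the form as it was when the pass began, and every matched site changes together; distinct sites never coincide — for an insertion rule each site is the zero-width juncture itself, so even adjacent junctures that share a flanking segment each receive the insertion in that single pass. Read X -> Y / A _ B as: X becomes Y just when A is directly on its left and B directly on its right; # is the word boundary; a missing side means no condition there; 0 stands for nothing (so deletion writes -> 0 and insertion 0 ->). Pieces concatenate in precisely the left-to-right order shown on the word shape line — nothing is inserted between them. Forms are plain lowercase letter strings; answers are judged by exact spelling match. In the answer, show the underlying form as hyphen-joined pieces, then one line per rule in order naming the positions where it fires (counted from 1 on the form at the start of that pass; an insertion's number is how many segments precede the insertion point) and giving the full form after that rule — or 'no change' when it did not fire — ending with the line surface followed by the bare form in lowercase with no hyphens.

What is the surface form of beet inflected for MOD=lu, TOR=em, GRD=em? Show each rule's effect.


underlying: o-beet-el-iv
1. b -> p, d -> t, v -> f, z -> s / _ #: fires at position(s) 9: obeetelif
2. a, e -> 0 / V _: fires at position(s) 4: obetelif
surface: obetelif


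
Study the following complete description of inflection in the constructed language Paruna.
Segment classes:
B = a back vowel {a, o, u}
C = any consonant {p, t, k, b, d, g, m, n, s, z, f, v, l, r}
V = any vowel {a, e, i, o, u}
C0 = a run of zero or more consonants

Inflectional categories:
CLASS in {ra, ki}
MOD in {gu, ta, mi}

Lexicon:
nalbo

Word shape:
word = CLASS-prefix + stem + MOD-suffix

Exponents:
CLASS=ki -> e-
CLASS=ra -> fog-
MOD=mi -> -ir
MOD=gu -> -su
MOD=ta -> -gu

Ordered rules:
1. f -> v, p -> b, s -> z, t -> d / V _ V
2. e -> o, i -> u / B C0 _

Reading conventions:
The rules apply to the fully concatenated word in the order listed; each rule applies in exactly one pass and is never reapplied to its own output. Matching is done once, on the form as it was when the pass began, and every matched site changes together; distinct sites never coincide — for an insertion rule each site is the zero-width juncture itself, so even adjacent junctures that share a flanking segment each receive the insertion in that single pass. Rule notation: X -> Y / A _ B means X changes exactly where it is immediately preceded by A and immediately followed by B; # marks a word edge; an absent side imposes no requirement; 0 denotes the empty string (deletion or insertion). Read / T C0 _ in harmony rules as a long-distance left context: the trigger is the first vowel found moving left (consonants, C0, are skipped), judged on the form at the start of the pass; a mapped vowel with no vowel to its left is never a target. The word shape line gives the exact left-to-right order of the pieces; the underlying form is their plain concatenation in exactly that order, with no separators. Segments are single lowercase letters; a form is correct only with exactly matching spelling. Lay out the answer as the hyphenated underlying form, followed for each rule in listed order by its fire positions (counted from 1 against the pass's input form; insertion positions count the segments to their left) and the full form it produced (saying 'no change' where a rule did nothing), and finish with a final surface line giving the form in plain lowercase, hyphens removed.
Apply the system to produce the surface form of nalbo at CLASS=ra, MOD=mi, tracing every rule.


underlying: fog-nalbo-ir
1. f -> v, p -> b, s -> z, t -> d / V _ V: no change
2. e -> o, i -> u / B C0 _: fires at position(s) 9: fognalbour
surface: fognalbour


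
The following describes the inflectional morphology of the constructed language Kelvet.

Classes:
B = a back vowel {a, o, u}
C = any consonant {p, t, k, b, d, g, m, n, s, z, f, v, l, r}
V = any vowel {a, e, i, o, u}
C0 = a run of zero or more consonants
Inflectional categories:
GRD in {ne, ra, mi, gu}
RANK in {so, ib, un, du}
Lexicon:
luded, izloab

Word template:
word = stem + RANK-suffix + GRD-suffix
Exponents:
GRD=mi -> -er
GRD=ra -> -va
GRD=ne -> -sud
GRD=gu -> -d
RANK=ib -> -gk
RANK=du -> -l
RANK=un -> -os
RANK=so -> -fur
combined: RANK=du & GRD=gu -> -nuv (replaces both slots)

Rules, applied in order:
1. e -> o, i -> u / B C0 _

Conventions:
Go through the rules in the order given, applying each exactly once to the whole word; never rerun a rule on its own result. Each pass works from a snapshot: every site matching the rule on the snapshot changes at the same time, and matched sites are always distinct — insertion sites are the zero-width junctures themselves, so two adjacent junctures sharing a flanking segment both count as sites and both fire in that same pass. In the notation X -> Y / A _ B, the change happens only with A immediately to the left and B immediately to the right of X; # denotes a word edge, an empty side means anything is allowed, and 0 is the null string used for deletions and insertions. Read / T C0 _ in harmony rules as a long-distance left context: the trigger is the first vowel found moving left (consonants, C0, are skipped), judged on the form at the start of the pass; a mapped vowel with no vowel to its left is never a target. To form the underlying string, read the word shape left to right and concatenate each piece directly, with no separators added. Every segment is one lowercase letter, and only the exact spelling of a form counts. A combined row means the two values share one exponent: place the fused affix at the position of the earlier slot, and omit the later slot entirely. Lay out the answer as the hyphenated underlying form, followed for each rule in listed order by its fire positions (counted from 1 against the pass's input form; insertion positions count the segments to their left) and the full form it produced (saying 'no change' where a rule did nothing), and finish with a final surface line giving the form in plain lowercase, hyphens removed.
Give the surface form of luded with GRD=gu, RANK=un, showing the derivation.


underlying: luded-os-d
1. e -> o, i -> u / B C0 _: fires at position(s) 4: ludodosd
surface: ludodosd


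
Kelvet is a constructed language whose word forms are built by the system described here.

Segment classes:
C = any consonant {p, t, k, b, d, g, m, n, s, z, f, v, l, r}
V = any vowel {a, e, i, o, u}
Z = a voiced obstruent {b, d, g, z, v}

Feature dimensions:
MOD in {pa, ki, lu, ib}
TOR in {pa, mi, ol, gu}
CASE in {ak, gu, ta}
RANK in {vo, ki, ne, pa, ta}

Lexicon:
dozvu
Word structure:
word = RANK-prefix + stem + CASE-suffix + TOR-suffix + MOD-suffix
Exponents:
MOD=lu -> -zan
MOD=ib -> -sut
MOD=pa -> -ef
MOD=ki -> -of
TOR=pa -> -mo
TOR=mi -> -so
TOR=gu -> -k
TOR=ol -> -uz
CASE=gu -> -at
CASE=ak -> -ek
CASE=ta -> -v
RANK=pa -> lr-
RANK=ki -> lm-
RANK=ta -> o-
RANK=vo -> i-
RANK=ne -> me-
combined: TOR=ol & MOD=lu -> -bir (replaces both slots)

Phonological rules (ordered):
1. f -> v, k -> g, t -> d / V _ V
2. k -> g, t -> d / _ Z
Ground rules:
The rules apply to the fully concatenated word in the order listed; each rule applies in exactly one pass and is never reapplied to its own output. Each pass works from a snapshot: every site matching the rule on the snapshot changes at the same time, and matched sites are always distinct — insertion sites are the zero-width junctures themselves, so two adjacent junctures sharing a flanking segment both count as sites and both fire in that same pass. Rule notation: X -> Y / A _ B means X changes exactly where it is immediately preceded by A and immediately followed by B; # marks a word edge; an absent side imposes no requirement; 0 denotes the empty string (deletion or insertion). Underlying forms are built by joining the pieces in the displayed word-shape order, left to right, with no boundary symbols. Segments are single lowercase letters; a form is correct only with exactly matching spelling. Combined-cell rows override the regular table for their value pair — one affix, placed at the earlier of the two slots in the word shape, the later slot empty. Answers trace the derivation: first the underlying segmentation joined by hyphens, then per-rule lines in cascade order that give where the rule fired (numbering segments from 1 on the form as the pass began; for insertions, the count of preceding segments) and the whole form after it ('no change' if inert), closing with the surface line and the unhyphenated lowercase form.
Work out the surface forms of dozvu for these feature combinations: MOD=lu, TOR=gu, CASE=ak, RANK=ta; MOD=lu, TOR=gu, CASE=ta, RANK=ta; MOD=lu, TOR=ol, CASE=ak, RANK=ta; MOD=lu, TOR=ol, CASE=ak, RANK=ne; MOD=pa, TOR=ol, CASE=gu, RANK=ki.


cell MOD=lu, TOR=gu, CASE=ak, RANK=ta:
underlying: o-dozvu-ek-k-zan
1. f -> v, k -> g, t -> d / V _ V: no change
2. k -> g, t -> d / _ Z: fires at position(s) 9: odozvuekgzan
surface: odozvuekgzan

cell MOD=lu, TOR=gu, CASE=ta, RANK=ta:
underlying: o-dozvu-v-k-zan
1. f -> v, k -> g, t -> d / V _ V: no change
2. k -> g, t -> d / _ Z: fires at position(s) 8: odozvuvgzan
surface: odozvuvgzan

cell MOD=lu, TOR=ol, CASE=ak, RANK=ta:
underlying: o-dozvu-ek-bir
1. f -> v, k -> g, t -> d / V _ V: no change
2. k -> g, t -> d / _ Z: fires at position(s) 8: odozvuegbir
surface: odozvuegbir

cell MOD=lu, TOR=ol, CASE=ak, RANK=ne:
underlying: me-dozvu-ek-bir
1. f -> v, k -> g, t -> d / V _ V: no change
2. k -> g, t -> d / _ Z: fires at position(s) 9: medozvuegbir
surface: medozvuegbir

cell MOD=pa, TOR=ol, CASE=gu, RANK=ki:
underlying: lm-dozvu-at-uz-ef
1. f -> v, k -> g, t -> d / V _ V: fires at position(s) 9: lmdozvuaduzef
2. k -> g, t -> d / _ Z: no change
surface: lmdozvuaduzef


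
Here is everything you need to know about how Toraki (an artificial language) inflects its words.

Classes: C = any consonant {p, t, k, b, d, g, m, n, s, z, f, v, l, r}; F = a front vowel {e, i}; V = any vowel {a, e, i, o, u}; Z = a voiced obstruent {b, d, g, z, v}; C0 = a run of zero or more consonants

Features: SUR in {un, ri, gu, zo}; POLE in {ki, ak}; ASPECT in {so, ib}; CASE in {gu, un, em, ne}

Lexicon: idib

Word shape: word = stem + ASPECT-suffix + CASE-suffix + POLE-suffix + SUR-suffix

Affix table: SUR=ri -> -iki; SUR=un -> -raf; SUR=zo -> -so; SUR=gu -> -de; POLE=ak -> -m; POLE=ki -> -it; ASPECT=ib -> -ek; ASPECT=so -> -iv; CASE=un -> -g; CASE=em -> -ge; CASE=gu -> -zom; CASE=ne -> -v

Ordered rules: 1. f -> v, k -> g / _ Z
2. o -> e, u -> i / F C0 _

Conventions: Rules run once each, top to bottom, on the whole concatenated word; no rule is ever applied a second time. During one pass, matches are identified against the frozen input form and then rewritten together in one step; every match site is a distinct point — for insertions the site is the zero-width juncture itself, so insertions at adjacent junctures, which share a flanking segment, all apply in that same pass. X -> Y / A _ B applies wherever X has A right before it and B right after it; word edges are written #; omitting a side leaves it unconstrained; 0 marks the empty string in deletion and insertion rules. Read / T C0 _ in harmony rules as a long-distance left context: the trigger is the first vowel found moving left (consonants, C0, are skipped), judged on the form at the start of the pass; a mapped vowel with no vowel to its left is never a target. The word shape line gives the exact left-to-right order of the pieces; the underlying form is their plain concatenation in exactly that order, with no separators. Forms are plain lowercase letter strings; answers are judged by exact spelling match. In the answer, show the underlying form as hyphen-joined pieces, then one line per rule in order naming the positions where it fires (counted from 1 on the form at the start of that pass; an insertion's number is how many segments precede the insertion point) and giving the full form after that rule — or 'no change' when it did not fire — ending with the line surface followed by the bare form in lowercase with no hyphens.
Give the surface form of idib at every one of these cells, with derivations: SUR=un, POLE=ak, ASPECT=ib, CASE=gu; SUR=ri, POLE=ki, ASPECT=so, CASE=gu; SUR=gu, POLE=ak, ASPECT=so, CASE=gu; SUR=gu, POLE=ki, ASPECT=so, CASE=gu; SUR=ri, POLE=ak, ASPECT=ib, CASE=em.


cell SUR=un, POLE=ak, ASPECT=ib, CASE=gu:
underlying: idib-ek-zom-m-raf
1. f -> v, k -> g / _ Z: fires at position(s) 6: idibegzommraf
2. o -> e, u -> i / F C0 _: fires at position(s) 8: idibegzemmraf
surface: idibegzemmraf

cell SUR=ri, POLE=ki, ASPECT=so, CASE=gu:
underlying: idib-iv-zom-it-iki
1. f -> v, k -> g / _ Z: no change
2. o -> e, u -> i / F C0 _: fires at position(s) 8: idibivzemitiki
surface: idibivzemitiki

cell SUR=gu, POLE=ak, ASPECT=so, CASE=gu:
underlying: idib-iv-zom-m-de
1. f -> v, k -> g / _ Z: no change
2. o -> e, u -> i / F C0 _: fires at position(s) 8: idibivzemmde
surface: idibivzemmde

cell SUR=gu, POLE=ki, ASPECT=so, CASE=gu:
underlying: idib-iv-zom-it-de
1. f -> v, k -> g / _ Z: no change
2. o -> e, u -> i / F C0 _: fires at position(s) 8: idibivzemitde
surface: idibivzemitde

cell SUR=ri, POLE=ak, ASPECT=ib, CASE=em:
underlying: idib-ek-ge-m-iki
1. f -> v, k -> g / _ Z: fires at position(s) 6: idibeggemiki
2. o -> e, u -> i / F C0 _: no change
surface: idibeggemiki


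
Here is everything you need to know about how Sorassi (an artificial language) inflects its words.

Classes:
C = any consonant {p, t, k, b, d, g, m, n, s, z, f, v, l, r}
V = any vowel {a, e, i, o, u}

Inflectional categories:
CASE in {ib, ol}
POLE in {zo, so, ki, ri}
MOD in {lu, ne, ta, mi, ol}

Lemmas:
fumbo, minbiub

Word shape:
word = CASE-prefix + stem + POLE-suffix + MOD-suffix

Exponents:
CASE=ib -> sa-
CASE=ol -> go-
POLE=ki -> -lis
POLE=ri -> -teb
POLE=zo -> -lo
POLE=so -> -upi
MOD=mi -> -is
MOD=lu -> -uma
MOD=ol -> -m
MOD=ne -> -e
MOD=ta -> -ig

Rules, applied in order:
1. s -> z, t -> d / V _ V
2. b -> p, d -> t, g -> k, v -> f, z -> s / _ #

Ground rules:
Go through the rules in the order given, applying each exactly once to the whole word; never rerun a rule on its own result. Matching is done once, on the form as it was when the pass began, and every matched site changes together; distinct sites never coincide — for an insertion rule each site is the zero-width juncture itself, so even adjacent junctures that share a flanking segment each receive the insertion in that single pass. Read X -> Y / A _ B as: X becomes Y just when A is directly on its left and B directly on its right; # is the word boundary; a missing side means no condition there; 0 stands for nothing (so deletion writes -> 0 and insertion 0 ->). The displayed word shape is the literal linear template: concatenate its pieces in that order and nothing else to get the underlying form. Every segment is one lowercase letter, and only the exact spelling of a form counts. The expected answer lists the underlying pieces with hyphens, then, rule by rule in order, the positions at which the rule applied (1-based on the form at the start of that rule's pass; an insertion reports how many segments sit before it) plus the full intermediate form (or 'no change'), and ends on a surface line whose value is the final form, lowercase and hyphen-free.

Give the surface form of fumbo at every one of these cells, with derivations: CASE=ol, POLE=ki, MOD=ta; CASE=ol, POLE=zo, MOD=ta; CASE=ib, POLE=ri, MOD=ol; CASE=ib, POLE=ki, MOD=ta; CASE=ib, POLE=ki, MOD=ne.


cell CASE=ol, POLE=ki, MOD=ta:
underlying: go-fumbo-lis-ig
1. s -> z, t -> d / V _ V: fires at position(s) 10: gofumbolizig
2. b -> p, d -> t, g -> k, v -> f, z -> s / _ #: fires at position(s) 12: gofumbolizik
surface: gofumbolizik

cell CASE=ol, POLE=zo, MOD=ta:
underlying: go-fumbo-lo-ig
1. s -> z, t -> d / V _ V: no change
2. b -> p, d -> t, g -> k, v -> f, z -> s / _ #: fires at position(s) 11: gofumboloik
surface: gofumboloik

cell CASE=ib, POLE=ri, MOD=ol:
underlying: sa-fumbo-teb-m
1. s -> z, t -> d / V _ V: fires at position(s) 8: safumbodebm
2. b -> p, d -> t, g -> k, v -> f, z -> s / _ #: no change
surface: safumbodebm

cell CASE=ib, POLE=ki, MOD=ta:
underlying: sa-fumbo-lis-ig
1. s -> z, t -> d / V _ V: fires at position(s) 10: safumbolizig
2. b -> p, d -> t, g -> k, v -> f, z -> s / _ #: fires at position(s) 12: safumbolizik
surface: safumbolizik

cell CASE=ib, POLE=ki, MOD=ne:
underlying: sa-fumbo-lis-e
1. s -> z, t -> d / V _ V: fires at position(s) 10: safumbolize
2. b -> p, d -> t, g -> k, v -> f, z -> s / _ #: no change
surface: safumbolize


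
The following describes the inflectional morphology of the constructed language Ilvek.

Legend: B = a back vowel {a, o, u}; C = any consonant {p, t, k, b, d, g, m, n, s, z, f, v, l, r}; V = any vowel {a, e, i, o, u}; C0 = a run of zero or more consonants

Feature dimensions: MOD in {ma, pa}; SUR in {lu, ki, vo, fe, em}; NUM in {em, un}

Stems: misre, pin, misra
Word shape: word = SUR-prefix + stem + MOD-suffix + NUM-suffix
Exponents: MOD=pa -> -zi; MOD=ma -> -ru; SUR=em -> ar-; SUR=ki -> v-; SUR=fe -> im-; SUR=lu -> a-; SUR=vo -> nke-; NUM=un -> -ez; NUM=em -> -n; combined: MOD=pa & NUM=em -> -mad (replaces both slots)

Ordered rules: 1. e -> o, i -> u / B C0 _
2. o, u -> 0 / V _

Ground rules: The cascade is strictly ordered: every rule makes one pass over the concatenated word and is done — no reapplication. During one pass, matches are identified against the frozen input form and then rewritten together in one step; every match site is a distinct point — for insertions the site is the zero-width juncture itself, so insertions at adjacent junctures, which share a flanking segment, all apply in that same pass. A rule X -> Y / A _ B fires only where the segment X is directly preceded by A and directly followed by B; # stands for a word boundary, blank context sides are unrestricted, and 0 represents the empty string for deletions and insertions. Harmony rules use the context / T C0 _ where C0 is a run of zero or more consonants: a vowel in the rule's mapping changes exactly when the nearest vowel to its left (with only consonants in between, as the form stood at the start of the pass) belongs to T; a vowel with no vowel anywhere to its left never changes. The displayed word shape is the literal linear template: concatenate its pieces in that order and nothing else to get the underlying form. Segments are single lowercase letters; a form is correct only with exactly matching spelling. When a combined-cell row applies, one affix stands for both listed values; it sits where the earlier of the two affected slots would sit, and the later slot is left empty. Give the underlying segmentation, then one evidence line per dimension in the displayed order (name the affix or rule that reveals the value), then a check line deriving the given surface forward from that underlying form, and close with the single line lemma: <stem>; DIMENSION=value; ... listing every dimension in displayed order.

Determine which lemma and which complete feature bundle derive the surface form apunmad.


underlying: a-pin-mad
MOD=pa - signalled by the combined affix row
SUR=lu - signalled by the affix a-
NUM=em - signalled by the combined affix row
check: apinmad -> apunmad -> apunmad
lemma: pin; MOD=pa; SUR=lu; NUM=em


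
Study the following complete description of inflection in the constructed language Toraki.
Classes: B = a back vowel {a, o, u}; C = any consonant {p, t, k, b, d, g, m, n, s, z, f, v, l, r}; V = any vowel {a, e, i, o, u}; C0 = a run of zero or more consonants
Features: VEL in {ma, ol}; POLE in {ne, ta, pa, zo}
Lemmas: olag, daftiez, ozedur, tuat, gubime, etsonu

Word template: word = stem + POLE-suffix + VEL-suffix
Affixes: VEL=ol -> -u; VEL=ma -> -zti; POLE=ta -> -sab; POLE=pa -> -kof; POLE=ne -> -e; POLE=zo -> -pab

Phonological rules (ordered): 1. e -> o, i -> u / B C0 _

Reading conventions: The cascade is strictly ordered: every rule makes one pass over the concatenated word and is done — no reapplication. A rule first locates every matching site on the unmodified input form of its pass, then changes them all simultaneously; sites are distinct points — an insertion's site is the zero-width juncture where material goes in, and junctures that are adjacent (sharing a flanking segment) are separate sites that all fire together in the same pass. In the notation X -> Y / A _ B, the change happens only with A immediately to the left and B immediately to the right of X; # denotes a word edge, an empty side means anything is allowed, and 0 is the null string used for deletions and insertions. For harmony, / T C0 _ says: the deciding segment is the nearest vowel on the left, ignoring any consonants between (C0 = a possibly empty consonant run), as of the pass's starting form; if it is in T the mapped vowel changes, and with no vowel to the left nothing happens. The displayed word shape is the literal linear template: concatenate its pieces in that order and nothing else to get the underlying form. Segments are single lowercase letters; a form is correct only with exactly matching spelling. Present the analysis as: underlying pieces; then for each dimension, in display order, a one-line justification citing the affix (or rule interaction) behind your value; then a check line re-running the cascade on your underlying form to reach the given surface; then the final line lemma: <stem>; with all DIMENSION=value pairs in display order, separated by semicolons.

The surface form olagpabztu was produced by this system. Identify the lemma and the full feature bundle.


underlying: olag-pab-zti
VEL=ma - signalled by the affix -zti
POLE=zo - signalled by the affix -pab
check: olagpabzti -> olagpabztu
lemma: olag; VEL=ma; POLE=zo


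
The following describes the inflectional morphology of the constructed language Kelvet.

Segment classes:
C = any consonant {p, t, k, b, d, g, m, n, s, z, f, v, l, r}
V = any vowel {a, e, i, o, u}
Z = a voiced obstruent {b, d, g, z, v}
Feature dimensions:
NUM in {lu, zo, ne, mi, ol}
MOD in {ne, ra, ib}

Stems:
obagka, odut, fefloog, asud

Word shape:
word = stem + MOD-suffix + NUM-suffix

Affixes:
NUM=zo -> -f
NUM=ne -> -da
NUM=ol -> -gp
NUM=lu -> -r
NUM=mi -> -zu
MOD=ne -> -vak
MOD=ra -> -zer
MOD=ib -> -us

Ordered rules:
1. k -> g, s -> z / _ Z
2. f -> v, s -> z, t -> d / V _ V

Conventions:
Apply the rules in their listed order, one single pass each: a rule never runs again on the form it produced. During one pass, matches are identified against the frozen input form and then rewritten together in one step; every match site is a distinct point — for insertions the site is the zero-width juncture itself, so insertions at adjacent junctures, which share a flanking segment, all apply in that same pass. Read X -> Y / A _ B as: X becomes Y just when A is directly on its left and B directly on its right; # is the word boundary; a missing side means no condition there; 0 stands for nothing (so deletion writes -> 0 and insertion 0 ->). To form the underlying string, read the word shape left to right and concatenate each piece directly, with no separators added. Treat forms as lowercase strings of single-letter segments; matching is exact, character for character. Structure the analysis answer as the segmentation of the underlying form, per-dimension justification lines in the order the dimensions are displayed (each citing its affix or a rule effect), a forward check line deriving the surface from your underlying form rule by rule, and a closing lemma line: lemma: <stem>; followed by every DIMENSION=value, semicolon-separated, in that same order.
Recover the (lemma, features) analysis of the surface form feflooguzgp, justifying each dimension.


underlying: fefloog-us-gp
NUM=ol - signalled by the affix -gp
MOD=ib - signalled by the affix -us
check: fefloogusgp -> feflooguzgp -> feflooguzgp
lemma: fefloog; NUM=ol; MOD=ib
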